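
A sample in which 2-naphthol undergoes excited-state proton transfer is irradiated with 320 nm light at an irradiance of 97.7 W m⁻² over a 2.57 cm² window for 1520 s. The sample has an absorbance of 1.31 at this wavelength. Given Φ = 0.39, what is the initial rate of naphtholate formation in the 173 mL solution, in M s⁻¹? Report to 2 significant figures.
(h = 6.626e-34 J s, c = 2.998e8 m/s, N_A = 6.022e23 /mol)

1.4e-7 M s⁻¹

Photon energy at 320 nm: hc/λ = (6.626e-34)(2.998e8)/(320e-9) = 6.208e-19 J.
Energy delivered: (97.7 W m⁻²)(2.57e-4 m²)(1520 s) = 38.17 J.
Photons incident: 38.17 / 6.208e-19 = 6.149e19, i.e. 6.149e19/6.022e23 = 1.021e-4 mol.
Fraction absorbed: 1 − 10^(−1.31) = 0.9510.
Photons absorbed: 0.9510 × 1.021e-4 = 9.710e-5 mol.
Product formed: 0.39 × 9.710e-5 = 3.787e-5 mol.
Rate: 3.787e-5 mol / (1520 s × 0.173 L) = 1.4e-7 M s⁻¹.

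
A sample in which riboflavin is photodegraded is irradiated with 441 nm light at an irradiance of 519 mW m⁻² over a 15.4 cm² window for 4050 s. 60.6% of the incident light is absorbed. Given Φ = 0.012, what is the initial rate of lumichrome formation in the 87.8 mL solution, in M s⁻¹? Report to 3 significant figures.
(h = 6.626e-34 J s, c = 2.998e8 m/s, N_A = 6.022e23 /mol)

Photon energy at 441 nm: hc/λ = (6.626e-34)(2.998e8)/(441e-9) = 4.504e-19 J.
Energy delivered: (519 mW m⁻²)(15.4e-4 m²)(4050 s) = 3.237 J.
Photons incident: 3.237 / 4.504e-19 = 7.187e18, i.e. 7.187e18/6.022e23 = 1.193e-5 mol.
Photons absorbed: 0.606 × 1.193e-5 = 7.230e-6 mol.
Product formed: 0.012 × 7.230e-6 = 8.676e-8 mol.
Rate: 8.676e-8 mol / (4050 s × 0.0878 L) = 2.44e-10 M s⁻¹.

2.44e-10 M s⁻¹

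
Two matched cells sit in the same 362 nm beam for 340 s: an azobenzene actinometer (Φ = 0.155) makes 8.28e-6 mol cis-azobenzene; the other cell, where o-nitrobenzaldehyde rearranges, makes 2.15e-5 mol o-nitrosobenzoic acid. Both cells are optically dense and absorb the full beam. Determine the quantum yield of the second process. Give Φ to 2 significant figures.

Photons absorbed by the actinometer: 8.28e-6 / 0.155 = 5.342e-5 mol.
Φ(unknown) = 2.15e-5 / 5.342e-5 = 0.40.

Φ = 0.40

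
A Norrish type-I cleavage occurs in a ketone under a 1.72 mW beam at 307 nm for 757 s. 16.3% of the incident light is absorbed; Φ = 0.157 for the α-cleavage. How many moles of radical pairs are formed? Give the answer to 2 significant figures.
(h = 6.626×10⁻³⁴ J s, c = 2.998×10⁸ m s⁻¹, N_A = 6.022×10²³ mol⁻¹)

Photon energy at 307 nm: hc/λ = (6.626×10⁻³⁴)(2.998×10⁸)/(307×10⁻⁹) = 6.471×10⁻¹⁹ J.
Energy delivered: (1.72 mW)(757 s) = 1.302 J.
Photons incident: 1.302 / 6.471×10⁻¹⁹ = 2.012×10¹⁸, i.e. 2.012×10¹⁸/6.022×10²³ = 3.341×10⁻⁶ mol.
Photons absorbed: 0.163 × 3.341×10⁻⁶ = 5.446×10⁻⁷ mol.
Product: Φ × n_abs = 0.157 × 5.446×10⁻⁷ = 8.550×10⁻⁸ mol.

8.6×10⁻⁸ mol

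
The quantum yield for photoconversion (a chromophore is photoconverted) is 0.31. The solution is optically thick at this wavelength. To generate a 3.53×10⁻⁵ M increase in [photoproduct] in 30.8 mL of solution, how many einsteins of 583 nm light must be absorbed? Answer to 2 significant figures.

3.5×10⁻⁶ einstein

Product: (3.53×10⁻⁵ M)(0.0308 L) = 1.087×10⁻⁶ mol.
Photons that must be absorbed: 1.087×10⁻⁶ / 0.31 = 3.506×10⁻⁶ mol.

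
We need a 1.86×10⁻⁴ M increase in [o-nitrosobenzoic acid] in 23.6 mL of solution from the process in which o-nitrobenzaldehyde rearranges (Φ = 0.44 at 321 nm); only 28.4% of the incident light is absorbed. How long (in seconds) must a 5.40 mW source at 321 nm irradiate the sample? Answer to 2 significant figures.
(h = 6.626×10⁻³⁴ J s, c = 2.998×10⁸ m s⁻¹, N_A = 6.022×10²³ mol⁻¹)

t ≈ 2400 s

Product: (1.86×10⁻⁴ M)(0.0236 L) = 4.390×10⁻⁶ mol.
Photons that must be absorbed: 4.390×10⁻⁶ / 0.44 = 9.977×10⁻⁶ mol.
Incident photons needed: 9.977×10⁻⁶ / 0.284 = 3.513×10⁻⁵ mol.
Photon energy: hc/λ = 6.188×10⁻¹⁹ J; per mole, 3.726×10⁵ J mol⁻¹.
Energy required: 3.513×10⁻⁵ × 3.726×10⁵ = 13.09 J.
Time: 13.09 J / 0.0054 W = 2400 s.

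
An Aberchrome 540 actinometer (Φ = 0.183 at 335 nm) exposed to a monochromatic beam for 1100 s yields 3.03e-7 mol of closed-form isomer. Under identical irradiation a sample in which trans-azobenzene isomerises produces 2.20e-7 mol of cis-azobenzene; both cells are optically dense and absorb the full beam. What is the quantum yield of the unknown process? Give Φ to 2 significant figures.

Φ = 0.13

Photons absorbed by the actinometer: 3.03e-7 / 0.183 = 1.656e-6 mol.
Φ(unknown) = 2.20e-7 / 1.656e-6 = 0.13.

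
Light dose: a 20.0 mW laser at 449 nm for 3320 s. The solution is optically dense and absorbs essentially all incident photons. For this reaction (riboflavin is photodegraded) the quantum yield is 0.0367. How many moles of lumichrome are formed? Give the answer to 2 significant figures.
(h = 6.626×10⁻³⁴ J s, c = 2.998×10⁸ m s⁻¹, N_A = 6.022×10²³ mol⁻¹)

9.1×10⁻⁶ mol

Photon energy at 449 nm: hc/λ = (6.626×10⁻³⁴)(2.998×10⁸)/(449×10⁻⁹) = 4.424×10⁻¹⁹ J.
Energy delivered: (20.0 mW)(3320 s) = 66.40 J.
Photons incident: 66.40 / 4.424×10⁻¹⁹ = 1.501×10²⁰, i.e. 1.501×10²⁰/6.022×10²³ = 2.493×10⁻⁴ mol.
Product: Φ × n_abs = 0.0367 × 2.493×10⁻⁴ = 9.149×10⁻⁶ mol.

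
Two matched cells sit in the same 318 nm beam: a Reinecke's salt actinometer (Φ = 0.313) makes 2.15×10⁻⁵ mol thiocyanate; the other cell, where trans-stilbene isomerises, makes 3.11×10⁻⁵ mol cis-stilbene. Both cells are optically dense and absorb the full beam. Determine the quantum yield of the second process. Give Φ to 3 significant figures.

Φ = 0.453

Photons absorbed by the actinometer: 2.15×10⁻⁵ / 0.313 = 6.869×10⁻⁵ mol.
Φ(unknown) = 3.11×10⁻⁵ / 6.869×10⁻⁵ = 0.453.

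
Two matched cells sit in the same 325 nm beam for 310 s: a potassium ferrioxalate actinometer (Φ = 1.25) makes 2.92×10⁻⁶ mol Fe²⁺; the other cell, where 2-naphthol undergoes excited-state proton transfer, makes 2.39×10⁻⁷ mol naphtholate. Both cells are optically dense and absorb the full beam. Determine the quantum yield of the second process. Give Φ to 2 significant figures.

Φ = 0.10

Photons absorbed by the actinometer: 2.92×10⁻⁶ / 1.25 = 2.336×10⁻⁶ mol.
Φ(unknown) = 2.39×10⁻⁷ / 2.336×10⁻⁶ = 0.10.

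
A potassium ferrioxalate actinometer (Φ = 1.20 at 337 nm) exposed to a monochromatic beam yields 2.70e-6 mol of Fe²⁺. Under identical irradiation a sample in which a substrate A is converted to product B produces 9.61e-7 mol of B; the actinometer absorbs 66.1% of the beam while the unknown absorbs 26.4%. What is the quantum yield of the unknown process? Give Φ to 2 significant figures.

Photons absorbed by the actinometer: 2.70e-6 / 1.20 = 2.250e-6 mol.
Incident flux: 2.250e-6 / 0.661 = 3.404e-6 einstein.
Absorbed by unknown: 0.264 × 3.404e-6 = 8.987e-7 mol.
Φ(unknown) = 9.61e-7 / 8.987e-7 = 1.1.

Φ = 1.1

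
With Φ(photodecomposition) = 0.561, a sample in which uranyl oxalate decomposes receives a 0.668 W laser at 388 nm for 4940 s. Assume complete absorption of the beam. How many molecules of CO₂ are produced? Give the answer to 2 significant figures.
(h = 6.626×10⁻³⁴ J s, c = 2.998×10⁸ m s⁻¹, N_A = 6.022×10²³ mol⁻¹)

3.6×10²¹ molecules

Photon energy at 388 nm: hc/λ = (6.626×10⁻³⁴)(2.998×10⁸)/(388×10⁻⁹) = 5.120×10⁻¹⁹ J.
Energy delivered: (0.668 W)(4940 s) = 3300 J.
Photons incident: 3300 / 5.120×10⁻¹⁹ = 6.445×10²¹, i.e. 6.445×10²¹/6.022×10²³ = 0.01070 mol.
Product: Φ × n_abs = 0.561 × 0.01070 = 0.006003 mol.
As a count: 0.006003 × 6.022×10²³ = 3.6×10²¹.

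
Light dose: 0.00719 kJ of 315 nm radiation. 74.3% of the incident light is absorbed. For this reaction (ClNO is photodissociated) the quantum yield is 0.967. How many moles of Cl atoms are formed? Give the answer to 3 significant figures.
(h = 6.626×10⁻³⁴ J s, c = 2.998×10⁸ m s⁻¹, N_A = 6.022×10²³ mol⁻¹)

Photon energy at 315 nm: hc/λ = (6.626×10⁻³⁴)(2.998×10⁸)/(315×10⁻⁹) = 6.306×10⁻¹⁹ J.
Incident energy: 0.00719 kJ = 7.19 J.
Photons incident: 7.19 / 6.306×10⁻¹⁹ = 1.140×10¹⁹, i.e. 1.140×10¹⁹/6.022×10²³ = 1.893×10⁻⁵ mol.
Photons absorbed: 0.743 × 1.893×10⁻⁵ = 1.406×10⁻⁵ mol.
Product: Φ × n_abs = 0.967 × 1.406×10⁻⁵ = 1.360×10⁻⁵ mol.

1.36×10⁻⁵ mol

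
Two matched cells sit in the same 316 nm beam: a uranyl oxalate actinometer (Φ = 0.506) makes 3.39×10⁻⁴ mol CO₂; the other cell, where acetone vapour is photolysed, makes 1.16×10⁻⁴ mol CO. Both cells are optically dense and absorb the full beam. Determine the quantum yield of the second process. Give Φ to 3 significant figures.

Φ = 0.173

Photons absorbed by the actinometer: 3.39×10⁻⁴ / 0.506 = 6.700×10⁻⁴ mol.
Φ(unknown) = 1.16×10⁻⁴ / 6.700×10⁻⁴ = 0.173.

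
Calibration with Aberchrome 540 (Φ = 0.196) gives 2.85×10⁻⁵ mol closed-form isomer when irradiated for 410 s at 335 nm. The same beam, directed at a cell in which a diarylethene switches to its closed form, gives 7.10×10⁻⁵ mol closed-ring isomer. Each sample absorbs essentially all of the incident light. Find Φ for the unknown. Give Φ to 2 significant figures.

Φ = 0.49

Photons absorbed by the actinometer: 2.85×10⁻⁵ / 0.196 = 1.454×10⁻⁴ mol.
Φ(unknown) = 7.10×10⁻⁵ / 1.454×10⁻⁴ = 0.49.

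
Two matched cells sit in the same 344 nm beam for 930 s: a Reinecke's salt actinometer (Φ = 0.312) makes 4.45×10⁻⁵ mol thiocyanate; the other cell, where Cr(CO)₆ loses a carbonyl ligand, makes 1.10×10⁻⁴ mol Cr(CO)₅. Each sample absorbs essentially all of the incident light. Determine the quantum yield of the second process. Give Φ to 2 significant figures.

Φ = 0.77

Photons absorbed by the actinometer: 4.45×10⁻⁵ / 0.312 = 1.426×10⁻⁴ mol.
Φ(unknown) = 1.10×10⁻⁴ / 1.426×10⁻⁴ = 0.77.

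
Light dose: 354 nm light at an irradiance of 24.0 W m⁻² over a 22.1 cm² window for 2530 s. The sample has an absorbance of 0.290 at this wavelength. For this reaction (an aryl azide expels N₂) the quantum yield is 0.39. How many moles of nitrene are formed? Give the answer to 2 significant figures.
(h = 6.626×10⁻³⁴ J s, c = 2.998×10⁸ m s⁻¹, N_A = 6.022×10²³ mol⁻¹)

7.5×10⁻⁵ mol

Photon energy at 354 nm: hc/λ = (6.626×10⁻³⁴)(2.998×10⁸)/(354×10⁻⁹) = 5.612×10⁻¹⁹ J.
Energy delivered: (24.0 W m⁻²)(22.1×10⁻⁴ m²)(2530 s) = 134.2 J.
Photons incident: 134.2 / 5.612×10⁻¹⁹ = 2.391×10²⁰, i.e. 2.391×10²⁰/6.022×10²³ = 3.970×10⁻⁴ mol.
Fraction absorbed: 1 − 10^(−0.290) = 0.4871.
Photons absorbed: 0.4871 × 3.970×10⁻⁴ = 1.934×10⁻⁴ mol.
Product: Φ × n_abs = 0.39 × 1.934×10⁻⁴ = 7.543×10⁻⁵ mol.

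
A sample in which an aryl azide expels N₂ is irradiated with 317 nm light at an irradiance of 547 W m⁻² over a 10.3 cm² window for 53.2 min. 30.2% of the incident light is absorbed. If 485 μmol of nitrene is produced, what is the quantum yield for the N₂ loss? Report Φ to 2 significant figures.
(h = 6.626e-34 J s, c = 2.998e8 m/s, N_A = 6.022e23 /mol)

Product: 485 μmol = 4.85e-4 mol.
Photon energy at 317 nm: hc/λ = (6.626e-34)(2.998e8)/(317e-9) = 6.266e-19 J.
Energy delivered: (547 W m⁻²)(10.3e-4 m²)(3192 s) = 1798 J.
Photons incident: 1798 / 6.266e-19 = 2.869e21, i.e. 2.869e21/6.022e23 = 0.004764 mol.
Photons absorbed: 0.302 × 0.004764 = 0.001439 mol.
Φ = 4.85e-4 mol / 0.001439 mol photons = 0.34.

Φ = 0.34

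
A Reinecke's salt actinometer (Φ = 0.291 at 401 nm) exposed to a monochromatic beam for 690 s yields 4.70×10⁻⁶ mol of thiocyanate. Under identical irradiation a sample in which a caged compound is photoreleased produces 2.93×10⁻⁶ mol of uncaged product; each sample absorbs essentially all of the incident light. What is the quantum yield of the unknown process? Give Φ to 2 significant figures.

Photons absorbed by the actinometer: 4.70×10⁻⁶ / 0.291 = 1.615×10⁻⁵ mol.
Φ(unknown) = 2.93×10⁻⁶ / 1.615×10⁻⁵ = 0.18.

Φ = 0.18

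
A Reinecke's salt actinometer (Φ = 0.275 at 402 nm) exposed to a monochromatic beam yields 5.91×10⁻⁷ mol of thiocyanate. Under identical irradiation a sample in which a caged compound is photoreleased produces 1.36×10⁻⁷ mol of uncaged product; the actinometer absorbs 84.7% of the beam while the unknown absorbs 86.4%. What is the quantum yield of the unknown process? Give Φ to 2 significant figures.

Photons absorbed by the actinometer: 5.91×10⁻⁷ / 0.275 = 2.149×10⁻⁶ mol.
Incident flux: 2.149×10⁻⁶ / 0.847 = 2.537×10⁻⁶ einstein.
Absorbed by unknown: 0.864 × 2.537×10⁻⁶ = 2.192×10⁻⁶ mol.
Φ(unknown) = 1.36×10⁻⁷ / 2.192×10⁻⁶ = 0.062.

Φ = 0.062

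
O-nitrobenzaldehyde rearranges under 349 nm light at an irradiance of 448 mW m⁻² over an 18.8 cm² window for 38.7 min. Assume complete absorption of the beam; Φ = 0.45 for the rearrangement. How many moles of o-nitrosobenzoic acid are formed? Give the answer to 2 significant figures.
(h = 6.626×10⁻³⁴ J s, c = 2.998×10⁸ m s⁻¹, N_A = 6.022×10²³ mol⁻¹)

2.6×10⁻⁶ mol

Photon energy at 349 nm: hc/λ = (6.626×10⁻³⁴)(2.998×10⁸)/(349×10⁻⁹) = 5.692×10⁻¹⁹ J.
Energy delivered: (448 mW m⁻²)(18.8×10⁻⁴ m²)(2322 s) = 1.956 J.
Photons incident: 1.956 / 5.692×10⁻¹⁹ = 3.436×10¹⁸, i.e. 3.436×10¹⁸/6.022×10²³ = 5.706×10⁻⁶ mol.
Product: Φ × n_abs = 0.45 × 5.706×10⁻⁶ = 2.568×10⁻⁶ mol.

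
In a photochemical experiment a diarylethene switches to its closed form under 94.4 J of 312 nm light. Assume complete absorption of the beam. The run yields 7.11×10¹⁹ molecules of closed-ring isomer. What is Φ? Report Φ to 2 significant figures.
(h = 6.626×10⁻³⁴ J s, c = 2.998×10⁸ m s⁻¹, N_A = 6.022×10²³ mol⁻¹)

Φ = 0.48

Product: 7.11×10¹⁹ / 6.022×10²³ = 1.181×10⁻⁴ mol.
Photon energy at 312 nm: hc/λ = (6.626×10⁻³⁴)(2.998×10⁸)/(312×10⁻⁹) = 6.367×10⁻¹⁹ J.
Photons incident: 94.4 / 6.367×10⁻¹⁹ = 1.483×10²⁰, i.e. 1.483×10²⁰/6.022×10²³ = 2.463×10⁻⁴ mol.
Φ = 1.181×10⁻⁴ mol / 2.463×10⁻⁴ mol photons = 0.48.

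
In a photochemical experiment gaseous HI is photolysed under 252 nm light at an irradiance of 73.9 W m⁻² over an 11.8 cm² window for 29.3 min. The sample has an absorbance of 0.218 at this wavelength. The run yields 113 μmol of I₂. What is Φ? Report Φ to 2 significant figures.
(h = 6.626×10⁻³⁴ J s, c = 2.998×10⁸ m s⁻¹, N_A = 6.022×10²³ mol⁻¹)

Product: 113 μmol = 1.13×10⁻⁴ mol.
Photon energy at 252 nm: hc/λ = (6.626×10⁻³⁴)(2.998×10⁸)/(252×10⁻⁹) = 7.883×10⁻¹⁹ J.
Energy delivered: (73.9 W m⁻²)(11.8×10⁻⁴ m²)(1758 s) = 153.3 J.
Photons incident: 153.3 / 7.883×10⁻¹⁹ = 1.945×10²⁰, i.e. 1.945×10²⁰/6.022×10²³ = 3.230×10⁻⁴ mol.
Fraction absorbed: 1 − 10^(−0.218) = 0.3947.
Photons absorbed: 0.3947 × 3.230×10⁻⁴ = 1.275×10⁻⁴ mol.
Φ = 1.13×10⁻⁴ mol / 1.275×10⁻⁴ mol photons = 0.89.

Φ = 0.89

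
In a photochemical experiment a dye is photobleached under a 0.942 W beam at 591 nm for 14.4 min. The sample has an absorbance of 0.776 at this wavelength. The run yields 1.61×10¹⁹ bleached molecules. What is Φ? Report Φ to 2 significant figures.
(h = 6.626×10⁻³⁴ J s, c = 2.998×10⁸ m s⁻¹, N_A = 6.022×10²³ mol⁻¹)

Product: 1.61×10¹⁹ / 6.022×10²³ = 2.674×10⁻⁵ mol.
Photon energy at 591 nm: hc/λ = (6.626×10⁻³⁴)(2.998×10⁸)/(591×10⁻⁹) = 3.361×10⁻¹⁹ J.
Energy delivered: (0.942 W)(864 s) = 813.9 J.
Photons incident: 813.9 / 3.361×10⁻¹⁹ = 2.422×10²¹, i.e. 2.422×10²¹/6.022×10²³ = 0.004022 mol.
Fraction absorbed: 1 − 10^(−0.776) = 0.8325.
Photons absorbed: 0.8325 × 0.004022 = 0.003348 mol.
Φ = 2.674×10⁻⁵ mol / 0.003348 mol photons = 0.0080.

Φ = 0.0080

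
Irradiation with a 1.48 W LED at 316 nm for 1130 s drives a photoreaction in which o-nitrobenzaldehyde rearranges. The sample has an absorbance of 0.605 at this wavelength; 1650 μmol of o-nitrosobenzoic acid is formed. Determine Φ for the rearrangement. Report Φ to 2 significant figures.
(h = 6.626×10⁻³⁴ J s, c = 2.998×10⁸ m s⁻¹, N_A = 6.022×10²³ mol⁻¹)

Product: 1650 μmol = 0.00165 mol.
Photon energy at 316 nm: hc/λ = (6.626×10⁻³⁴)(2.998×10⁸)/(316×10⁻⁹) = 6.286×10⁻¹⁹ J.
Energy delivered: (1.48 W)(1130 s) = 1672 J.
Photons incident: 1672 / 6.286×10⁻¹⁹ = 2.660×10²¹, i.e. 2.660×10²¹/6.022×10²³ = 0.004417 mol.
Fraction absorbed: 1 − 10^(−0.605) = 0.7517.
Photons absorbed: 0.7517 × 0.004417 = 0.003320 mol.
Φ = 0.00165 mol / 0.003320 mol photons = 0.50.

Φ = 0.50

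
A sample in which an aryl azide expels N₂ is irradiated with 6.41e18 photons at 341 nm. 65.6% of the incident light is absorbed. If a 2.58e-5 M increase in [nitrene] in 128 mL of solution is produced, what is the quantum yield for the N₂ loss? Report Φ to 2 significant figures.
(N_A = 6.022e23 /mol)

Product: (2.58e-5 M)(0.128 L) = 3.302e-6 mol.
Moles of photons: 6.41e18 / 6.022e23 = 1.064e-5 mol.
Photons absorbed: 0.656 × 1.064e-5 = 6.980e-6 mol.
Φ = 3.302e-6 mol / 6.980e-6 mol photons = 0.47.

Φ = 0.47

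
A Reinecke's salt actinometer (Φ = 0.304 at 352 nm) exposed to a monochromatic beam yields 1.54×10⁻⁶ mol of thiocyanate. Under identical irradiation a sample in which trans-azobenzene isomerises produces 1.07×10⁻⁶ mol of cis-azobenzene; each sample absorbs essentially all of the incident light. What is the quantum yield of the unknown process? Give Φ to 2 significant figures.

Φ = 0.21

Photons absorbed by the actinometer: 1.54×10⁻⁶ / 0.304 = 5.066×10⁻⁶ mol.
Φ(unknown) = 1.07×10⁻⁶ / 5.066×10⁻⁶ = 0.21.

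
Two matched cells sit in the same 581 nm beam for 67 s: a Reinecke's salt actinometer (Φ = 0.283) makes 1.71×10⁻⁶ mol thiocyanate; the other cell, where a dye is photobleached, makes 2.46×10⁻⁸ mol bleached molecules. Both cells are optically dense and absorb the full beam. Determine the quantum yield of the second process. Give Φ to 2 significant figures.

Photons absorbed by the actinometer: 1.71×10⁻⁶ / 0.283 = 6.042×10⁻⁶ mol.
Φ(unknown) = 2.46×10⁻⁸ / 6.042×10⁻⁶ = 0.0041.

Φ = 0.0041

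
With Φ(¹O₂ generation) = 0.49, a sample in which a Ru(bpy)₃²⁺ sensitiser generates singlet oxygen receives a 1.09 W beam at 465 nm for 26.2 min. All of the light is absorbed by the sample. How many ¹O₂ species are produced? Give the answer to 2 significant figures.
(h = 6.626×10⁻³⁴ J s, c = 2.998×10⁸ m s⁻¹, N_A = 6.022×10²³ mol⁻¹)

Photon energy at 465 nm: hc/λ = (6.626×10⁻³⁴)(2.998×10⁸)/(465×10⁻⁹) = 4.272×10⁻¹⁹ J.
Energy delivered: (1.09 W)(1572 s) = 1713 J.
Photons incident: 1713 / 4.272×10⁻¹⁹ = 4.010×10²¹, i.e. 4.010×10²¹/6.022×10²³ = 0.006659 mol.
Product: Φ × n_abs = 0.49 × 0.006659 = 0.003263 mol.
As a count: 0.003263 × 6.022×10²³ = 2.0×10²¹.

2.0×10²¹ species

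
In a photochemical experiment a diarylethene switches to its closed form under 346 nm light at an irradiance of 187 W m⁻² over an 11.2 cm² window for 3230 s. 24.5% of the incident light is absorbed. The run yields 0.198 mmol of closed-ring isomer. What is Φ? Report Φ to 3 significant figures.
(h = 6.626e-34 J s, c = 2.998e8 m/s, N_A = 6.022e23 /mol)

Φ = 0.413

Product: 0.198 mmol = 1.98e-4 mol.
Photon energy at 346 nm: hc/λ = (6.626e-34)(2.998e8)/(346e-9) = 5.741e-19 J.
Energy delivered: (187 W m⁻²)(11.2e-4 m²)(3230 s) = 676.5 J.
Photons incident: 676.5 / 5.741e-19 = 1.178e21, i.e. 1.178e21/6.022e23 = 0.001956 mol.
Photons absorbed: 0.245 × 0.001956 = 4.792e-4 mol.
Φ = 1.98e-4 mol / 4.792e-4 mol photons = 0.413.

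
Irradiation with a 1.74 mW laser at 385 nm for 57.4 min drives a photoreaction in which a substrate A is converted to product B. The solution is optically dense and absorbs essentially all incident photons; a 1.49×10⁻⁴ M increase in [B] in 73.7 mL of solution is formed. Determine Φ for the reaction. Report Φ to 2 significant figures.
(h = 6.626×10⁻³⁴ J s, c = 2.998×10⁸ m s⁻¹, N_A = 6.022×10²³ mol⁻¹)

Product: (1.49×10⁻⁴ M)(0.0737 L) = 1.098×10⁻⁵ mol.
Photon energy at 385 nm: hc/λ = (6.626×10⁻³⁴)(2.998×10⁸)/(385×10⁻⁹) = 5.160×10⁻¹⁹ J.
Energy delivered: (1.74 mW)(3444 s) = 5.993 J.
Photons incident: 5.993 / 5.160×10⁻¹⁹ = 1.161×10¹⁹, i.e. 1.161×10¹⁹/6.022×10²³ = 1.928×10⁻⁵ mol.
Φ = 1.098×10⁻⁵ mol / 1.928×10⁻⁵ mol photons = 0.57.

Φ = 0.57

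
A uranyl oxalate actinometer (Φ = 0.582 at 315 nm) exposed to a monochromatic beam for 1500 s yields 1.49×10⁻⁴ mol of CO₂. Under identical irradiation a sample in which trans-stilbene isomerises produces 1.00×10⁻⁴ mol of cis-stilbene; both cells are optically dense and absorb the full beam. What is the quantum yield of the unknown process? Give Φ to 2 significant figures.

Photons absorbed by the actinometer: 1.49×10⁻⁴ / 0.582 = 2.560×10⁻⁴ mol.
Φ(unknown) = 1.00×10⁻⁴ / 2.560×10⁻⁴ = 0.39.

Φ = 0.39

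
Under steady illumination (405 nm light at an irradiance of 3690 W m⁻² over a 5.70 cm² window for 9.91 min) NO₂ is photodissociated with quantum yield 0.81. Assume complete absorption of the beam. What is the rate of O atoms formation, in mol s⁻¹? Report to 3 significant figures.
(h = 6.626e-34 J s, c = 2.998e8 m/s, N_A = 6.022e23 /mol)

5.77e-6 mol s⁻¹

Photon energy at 405 nm: hc/λ = (6.626e-34)(2.998e8)/(405e-9) = 4.905e-19 J.
Energy delivered: (3690 W m⁻²)(5.70e-4 m²)(594.6 s) = 1251 J.
Photons incident: 1251 / 4.905e-19 = 2.550e21, i.e. 2.550e21/6.022e23 = 0.004234 mol.
Product formed: 0.81 × 0.004234 = 0.003430 mol.
Rate: 0.003430 / 594.6 s = 5.77e-6 mol s⁻¹.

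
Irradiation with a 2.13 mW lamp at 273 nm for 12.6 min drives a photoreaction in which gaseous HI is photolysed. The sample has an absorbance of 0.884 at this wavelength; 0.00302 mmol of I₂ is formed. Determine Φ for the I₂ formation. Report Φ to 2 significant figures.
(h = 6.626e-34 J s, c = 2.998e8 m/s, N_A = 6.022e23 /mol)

Product: 0.00302 mmol = 3.02e-6 mol.
Photon energy at 273 nm: hc/λ = (6.626e-34)(2.998e8)/(273e-9) = 7.276e-19 J.
Energy delivered: (2.13 mW)(756 s) = 1.610 J.
Photons incident: 1.610 / 7.276e-19 = 2.213e18, i.e. 2.213e18/6.022e23 = 3.675e-6 mol.
Fraction absorbed: 1 − 10^(−0.884) = 0.8694.
Photons absorbed: 0.8694 × 3.675e-6 = 3.195e-6 mol.
Φ = 3.02e-6 mol / 3.195e-6 mol photons = 0.95.

Φ = 0.95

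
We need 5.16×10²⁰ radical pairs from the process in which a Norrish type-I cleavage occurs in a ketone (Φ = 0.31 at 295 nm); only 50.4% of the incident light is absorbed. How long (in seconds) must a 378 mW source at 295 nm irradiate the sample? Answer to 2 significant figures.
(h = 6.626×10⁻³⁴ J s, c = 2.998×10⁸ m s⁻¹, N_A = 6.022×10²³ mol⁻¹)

t ≈ 5900 s

Product: 5.16×10²⁰ / 6.022×10²³ = 8.569×10⁻⁴ mol.
Photons that must be absorbed: 8.569×10⁻⁴ / 0.31 = 0.002764 mol.
Incident photons needed: 0.002764 / 0.504 = 0.005484 mol.
Photon energy: hc/λ = 6.734×10⁻¹⁹ J; per mole, 4.055×10⁵ J mol⁻¹.
Energy required: 0.005484 × 4.055×10⁵ = 2224 J.
Time: 2224 J / 0.378 W = 5900 s.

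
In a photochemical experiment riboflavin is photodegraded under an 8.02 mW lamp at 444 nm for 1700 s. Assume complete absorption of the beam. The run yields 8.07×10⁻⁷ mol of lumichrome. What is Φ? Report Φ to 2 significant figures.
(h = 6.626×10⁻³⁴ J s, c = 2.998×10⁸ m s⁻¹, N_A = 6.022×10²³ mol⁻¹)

Photon energy at 444 nm: hc/λ = (6.626×10⁻³⁴)(2.998×10⁸)/(444×10⁻⁹) = 4.474×10⁻¹⁹ J.
Energy delivered: (8.02 mW)(1700 s) = 13.63 J.
Photons incident: 13.63 / 4.474×10⁻¹⁹ = 3.046×10¹⁹, i.e. 3.046×10¹⁹/6.022×10²³ = 5.058×10⁻⁵ mol.
Φ = 8.07×10⁻⁷ mol / 5.058×10⁻⁵ mol photons = 0.016.

Φ = 0.016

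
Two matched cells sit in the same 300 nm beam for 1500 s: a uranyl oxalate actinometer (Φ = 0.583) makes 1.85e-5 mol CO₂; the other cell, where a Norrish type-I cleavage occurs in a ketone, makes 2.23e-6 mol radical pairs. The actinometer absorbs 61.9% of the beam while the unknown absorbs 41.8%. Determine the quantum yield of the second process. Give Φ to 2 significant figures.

Φ = 0.10

Photons absorbed by the actinometer: 1.85e-5 / 0.583 = 3.173e-5 mol.
Incident flux: 3.173e-5 / 0.619 = 5.126e-5 einstein.
Absorbed by unknown: 0.418 × 5.126e-5 = 2.143e-5 mol.
Φ(unknown) = 2.23e-6 / 2.143e-5 = 0.10.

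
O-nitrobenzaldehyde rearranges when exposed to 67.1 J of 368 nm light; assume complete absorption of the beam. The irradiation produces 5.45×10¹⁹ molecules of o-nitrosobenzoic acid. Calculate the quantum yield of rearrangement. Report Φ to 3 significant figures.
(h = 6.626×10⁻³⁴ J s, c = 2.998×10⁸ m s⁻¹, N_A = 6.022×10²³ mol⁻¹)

Φ = 0.438

Product: 5.45×10¹⁹ / 6.022×10²³ = 9.050×10⁻⁵ mol.
Photon energy at 368 nm: hc/λ = (6.626×10⁻³⁴)(2.998×10⁸)/(368×10⁻⁹) = 5.398×10⁻¹⁹ J.
Photons incident: 67.1 / 5.398×10⁻¹⁹ = 1.243×10²⁰, i.e. 1.243×10²⁰/6.022×10²³ = 2.064×10⁻⁴ mol.
Φ = 9.050×10⁻⁵ mol / 2.064×10⁻⁴ mol photons = 0.438.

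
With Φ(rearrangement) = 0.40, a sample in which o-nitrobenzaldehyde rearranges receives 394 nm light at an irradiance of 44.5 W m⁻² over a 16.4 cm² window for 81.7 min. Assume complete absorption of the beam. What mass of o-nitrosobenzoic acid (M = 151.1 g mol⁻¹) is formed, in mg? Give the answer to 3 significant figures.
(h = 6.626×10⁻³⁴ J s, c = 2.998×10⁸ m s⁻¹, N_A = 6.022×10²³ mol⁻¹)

Photon energy at 394 nm: hc/λ = (6.626×10⁻³⁴)(2.998×10⁸)/(394×10⁻⁹) = 5.042×10⁻¹⁹ J.
Energy delivered: (44.5 W m⁻²)(16.4×10⁻⁴ m²)(4902 s) = 357.7 J.
Photons incident: 357.7 / 5.042×10⁻¹⁹ = 7.094×10²⁰, i.e. 7.094×10²⁰/6.022×10²³ = 0.001178 mol.
Product: Φ × n_abs = 0.40 × 0.001178 = 4.712×10⁻⁴ mol.
Mass: 4.712×10⁻⁴ × 151.1 = 0.07120 g = 71.2 mg.

71.2 mg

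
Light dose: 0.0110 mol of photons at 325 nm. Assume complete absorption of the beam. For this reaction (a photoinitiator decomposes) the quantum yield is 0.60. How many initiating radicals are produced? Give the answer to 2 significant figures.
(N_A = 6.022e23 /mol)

Product: Φ × n_abs = 0.60 × 0.0110 = 0.006600 mol.
As a count: 0.006600 × 6.022e23 = 4.0e21.

4.0e21 initiating radicals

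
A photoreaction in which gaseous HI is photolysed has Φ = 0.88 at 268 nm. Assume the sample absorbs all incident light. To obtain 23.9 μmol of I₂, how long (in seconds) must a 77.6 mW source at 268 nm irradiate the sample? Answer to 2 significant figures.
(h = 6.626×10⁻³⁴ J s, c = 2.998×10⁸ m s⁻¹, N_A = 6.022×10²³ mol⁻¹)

Product: 23.9 μmol = 2.39×10⁻⁵ mol.
Photons that must be absorbed: 2.39×10⁻⁵ / 0.88 = 2.716×10⁻⁵ mol.
Photon energy: hc/λ = 7.412×10⁻¹⁹ J; per mole, 4.464×10⁵ J mol⁻¹.
Energy required: 2.716×10⁻⁵ × 4.464×10⁵ = 12.12 J.
Time: 12.12 J / 0.0776 W = 160 s.

t ≈ 160 s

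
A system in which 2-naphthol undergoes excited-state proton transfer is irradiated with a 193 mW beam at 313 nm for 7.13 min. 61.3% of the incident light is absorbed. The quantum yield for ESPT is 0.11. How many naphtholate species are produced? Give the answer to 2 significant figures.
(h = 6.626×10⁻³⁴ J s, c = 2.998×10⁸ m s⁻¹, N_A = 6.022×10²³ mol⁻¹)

8.8×10¹⁸ species

Photon energy at 313 nm: hc/λ = (6.626×10⁻³⁴)(2.998×10⁸)/(313×10⁻⁹) = 6.347×10⁻¹⁹ J.
Energy delivered: (193 mW)(427.8 s) = 82.57 J.
Photons incident: 82.57 / 6.347×10⁻¹⁹ = 1.301×10²⁰, i.e. 1.301×10²⁰/6.022×10²³ = 2.160×10⁻⁴ mol.
Photons absorbed: 0.613 × 2.160×10⁻⁴ = 1.324×10⁻⁴ mol.
Product: Φ × n_abs = 0.11 × 1.324×10⁻⁴ = 1.456×10⁻⁵ mol.
As a count: 1.456×10⁻⁵ × 6.022×10²³ = 8.8×10¹⁸.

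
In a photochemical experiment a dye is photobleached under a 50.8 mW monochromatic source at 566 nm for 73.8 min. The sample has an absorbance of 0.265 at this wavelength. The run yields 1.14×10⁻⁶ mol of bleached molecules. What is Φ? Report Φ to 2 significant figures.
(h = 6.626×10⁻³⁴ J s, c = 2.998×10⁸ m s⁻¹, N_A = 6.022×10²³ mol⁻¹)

Φ = 0.0023

Photon energy at 566 nm: hc/λ = (6.626×10⁻³⁴)(2.998×10⁸)/(566×10⁻⁹) = 3.510×10⁻¹⁹ J.
Energy delivered: (50.8 mW)(4428 s) = 224.9 J.
Photons incident: 224.9 / 3.510×10⁻¹⁹ = 6.407×10²⁰, i.e. 6.407×10²⁰/6.022×10²³ = 0.001064 mol.
Fraction absorbed: 1 − 10^(−0.265) = 0.4567.
Photons absorbed: 0.4567 × 0.001064 = 4.859×10⁻⁴ mol.
Φ = 1.14×10⁻⁶ mol / 4.859×10⁻⁴ mol photons = 0.0023.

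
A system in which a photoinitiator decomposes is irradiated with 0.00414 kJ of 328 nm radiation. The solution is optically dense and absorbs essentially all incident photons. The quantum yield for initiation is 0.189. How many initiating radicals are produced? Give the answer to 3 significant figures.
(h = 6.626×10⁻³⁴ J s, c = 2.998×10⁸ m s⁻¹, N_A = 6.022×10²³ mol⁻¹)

Photon energy at 328 nm: hc/λ = (6.626×10⁻³⁴)(2.998×10⁸)/(328×10⁻⁹) = 6.056×10⁻¹⁹ J.
Incident energy: 0.00414 kJ = 4.14 J.
Photons incident: 4.14 / 6.056×10⁻¹⁹ = 6.836×10¹⁸, i.e. 6.836×10¹⁸/6.022×10²³ = 1.135×10⁻⁵ mol.
Product: Φ × n_abs = 0.189 × 1.135×10⁻⁵ = 2.145×10⁻⁶ mol.
As a count: 2.145×10⁻⁶ × 6.022×10²³ = 1.29×10¹⁸.

1.29×10¹⁸ initiating radicals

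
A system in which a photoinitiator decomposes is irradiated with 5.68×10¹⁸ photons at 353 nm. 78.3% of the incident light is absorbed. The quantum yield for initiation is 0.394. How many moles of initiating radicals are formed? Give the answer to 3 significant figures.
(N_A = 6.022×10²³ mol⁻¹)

Moles of photons: 5.68×10¹⁸ / 6.022×10²³ = 9.432×10⁻⁶ mol.
Photons absorbed: 0.783 × 9.432×10⁻⁶ = 7.385×10⁻⁶ mol.
Product: Φ × n_abs = 0.394 × 7.385×10⁻⁶ = 2.910×10⁻⁶ mol.

2.91×10⁻⁶ mol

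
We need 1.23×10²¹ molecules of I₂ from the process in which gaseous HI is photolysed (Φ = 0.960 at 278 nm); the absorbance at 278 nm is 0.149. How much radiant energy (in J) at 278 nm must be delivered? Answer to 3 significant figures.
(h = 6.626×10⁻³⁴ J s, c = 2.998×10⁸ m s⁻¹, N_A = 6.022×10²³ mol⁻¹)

3150 J

Product: 1.23×10²¹ / 6.022×10²³ = 0.002043 mol.
Photons that must be absorbed: 0.002043 / 0.960 = 0.002128 mol.
Fraction absorbed: 1 − 10^(−0.149) = 0.2904.
Incident photons needed: 0.002128 / 0.2904 = 0.007328 mol.
Photon energy: hc/λ = 7.146×10⁻¹⁹ J; per mole, 4.303×10⁵ J mol⁻¹.
Energy required: 0.007328 × 4.303×10⁵ = 3150 J.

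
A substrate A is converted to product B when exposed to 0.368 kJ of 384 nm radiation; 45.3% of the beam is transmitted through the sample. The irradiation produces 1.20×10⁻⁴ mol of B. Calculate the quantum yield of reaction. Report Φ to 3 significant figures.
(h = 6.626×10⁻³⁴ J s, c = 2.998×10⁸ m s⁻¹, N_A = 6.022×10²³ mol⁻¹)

Φ = 0.186

Photon energy at 384 nm: hc/λ = (6.626×10⁻³⁴)(2.998×10⁸)/(384×10⁻⁹) = 5.173×10⁻¹⁹ J.
Incident energy: 0.368 kJ = 368 J.
Photons incident: 368 / 5.173×10⁻¹⁹ = 7.114×10²⁰, i.e. 7.114×10²⁰/6.022×10²³ = 0.001181 mol.
Fraction absorbed: 1 − 45.3/100 = 0.5470.
Photons absorbed: 0.5470 × 0.001181 = 6.460×10⁻⁴ mol.
Φ = 1.20×10⁻⁴ mol / 6.460×10⁻⁴ mol photons = 0.186.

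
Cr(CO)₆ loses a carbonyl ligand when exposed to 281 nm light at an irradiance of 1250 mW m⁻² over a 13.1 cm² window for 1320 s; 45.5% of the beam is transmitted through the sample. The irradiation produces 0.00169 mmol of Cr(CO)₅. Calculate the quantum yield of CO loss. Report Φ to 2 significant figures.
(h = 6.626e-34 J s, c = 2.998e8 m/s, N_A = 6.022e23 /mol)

Φ = 0.61

Product: 0.00169 mmol = 1.69e-6 mol.
Photon energy at 281 nm: hc/λ = (6.626e-34)(2.998e8)/(281e-9) = 7.069e-19 J.
Energy delivered: (1250 mW m⁻²)(13.1e-4 m²)(1320 s) = 2.162 J.
Photons incident: 2.162 / 7.069e-19 = 3.058e18, i.e. 3.058e18/6.022e23 = 5.078e-6 mol.
Fraction absorbed: 1 − 45.5/100 = 0.5450.
Photons absorbed: 0.5450 × 5.078e-6 = 2.768e-6 mol.
Φ = 1.69e-6 mol / 2.768e-6 mol photons = 0.61.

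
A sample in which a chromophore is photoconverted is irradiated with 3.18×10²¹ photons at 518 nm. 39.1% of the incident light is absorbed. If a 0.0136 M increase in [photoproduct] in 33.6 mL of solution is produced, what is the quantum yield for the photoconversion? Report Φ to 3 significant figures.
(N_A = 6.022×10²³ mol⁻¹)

Φ = 0.221

Product: (0.0136 M)(0.0336 L) = 4.570×10⁻⁴ mol.
Moles of photons: 3.18×10²¹ / 6.022×10²³ = 0.005281 mol.
Photons absorbed: 0.391 × 0.005281 = 0.002065 mol.
Φ = 4.570×10⁻⁴ mol / 0.002065 mol photons = 0.221.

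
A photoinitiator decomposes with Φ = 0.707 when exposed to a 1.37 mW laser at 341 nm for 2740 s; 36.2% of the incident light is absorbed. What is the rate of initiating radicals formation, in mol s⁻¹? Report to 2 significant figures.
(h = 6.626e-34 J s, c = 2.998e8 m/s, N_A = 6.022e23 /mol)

1.0e-9 mol s⁻¹

Photon energy at 341 nm: hc/λ = (6.626e-34)(2.998e8)/(341e-9) = 5.825e-19 J.
Energy delivered: (1.37 mW)(2740 s) = 3.754 J.
Photons incident: 3.754 / 5.825e-19 = 6.445e18, i.e. 6.445e18/6.022e23 = 1.070e-5 mol.
Photons absorbed: 0.362 × 1.070e-5 = 3.873e-6 mol.
Product formed: 0.707 × 3.873e-6 = 2.738e-6 mol.
Rate: 2.738e-6 / 2740 s = 1.0e-9 mol s⁻¹.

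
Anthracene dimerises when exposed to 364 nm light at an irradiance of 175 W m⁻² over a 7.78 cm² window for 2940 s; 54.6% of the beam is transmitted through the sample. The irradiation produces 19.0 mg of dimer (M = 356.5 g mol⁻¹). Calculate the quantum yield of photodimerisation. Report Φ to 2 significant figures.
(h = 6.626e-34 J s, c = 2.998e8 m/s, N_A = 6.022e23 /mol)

Φ = 0.096

Product: 19.0 mg / 356.5 g mol⁻¹ = 5.330e-5 mol.
Photon energy at 364 nm: hc/λ = (6.626e-34)(2.998e8)/(364e-9) = 5.457e-19 J.
Energy delivered: (175 W m⁻²)(7.78e-4 m²)(2940 s) = 400.3 J.
Photons incident: 400.3 / 5.457e-19 = 7.336e20, i.e. 7.336e20/6.022e23 = 0.001218 mol.
Fraction absorbed: 1 − 54.6/100 = 0.4540.
Photons absorbed: 0.4540 × 0.001218 = 5.530e-4 mol.
Φ = 5.330e-5 mol / 5.530e-4 mol photons = 0.096.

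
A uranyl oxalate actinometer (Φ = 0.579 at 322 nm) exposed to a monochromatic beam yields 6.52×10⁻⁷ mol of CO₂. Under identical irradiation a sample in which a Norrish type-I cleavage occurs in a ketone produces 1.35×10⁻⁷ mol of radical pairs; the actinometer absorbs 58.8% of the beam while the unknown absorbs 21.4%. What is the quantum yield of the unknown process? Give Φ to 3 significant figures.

Φ = 0.329

Photons absorbed by the actinometer: 6.52×10⁻⁷ / 0.579 = 1.126×10⁻⁶ mol.
Incident flux: 1.126×10⁻⁶ / 0.588 = 1.915×10⁻⁶ einstein.
Absorbed by unknown: 0.214 × 1.915×10⁻⁶ = 4.098×10⁻⁷ mol.
Φ(unknown) = 1.35×10⁻⁷ / 4.098×10⁻⁷ = 0.329.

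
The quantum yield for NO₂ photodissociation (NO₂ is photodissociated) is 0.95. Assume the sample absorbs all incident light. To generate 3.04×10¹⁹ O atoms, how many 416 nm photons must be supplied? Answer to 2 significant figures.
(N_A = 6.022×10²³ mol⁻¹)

3.2×10¹⁹ photons

Product: 3.04×10¹⁹ / 6.022×10²³ = 5.048×10⁻⁵ mol.
Photons that must be absorbed: 5.048×10⁻⁵ / 0.95 = 5.314×10⁻⁵ mol.
Photon count: 5.314×10⁻⁵ × 6.022×10²³ = 3.2×10¹⁹.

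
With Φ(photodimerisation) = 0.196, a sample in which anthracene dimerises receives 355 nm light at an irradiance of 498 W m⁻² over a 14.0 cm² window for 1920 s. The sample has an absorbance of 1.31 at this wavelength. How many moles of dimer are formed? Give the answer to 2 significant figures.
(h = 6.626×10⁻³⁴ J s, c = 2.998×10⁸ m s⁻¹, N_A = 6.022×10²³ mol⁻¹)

7.4×10⁻⁴ mol

Photon energy at 355 nm: hc/λ = (6.626×10⁻³⁴)(2.998×10⁸)/(355×10⁻⁹) = 5.596×10⁻¹⁹ J.
Energy delivered: (498 W m⁻²)(14.0×10⁻⁴ m²)(1920 s) = 1339 J.
Photons incident: 1339 / 5.596×10⁻¹⁹ = 2.393×10²¹, i.e. 2.393×10²¹/6.022×10²³ = 0.003974 mol.
Fraction absorbed: 1 − 10^(−1.31) = 0.9510.
Photons absorbed: 0.9510 × 0.003974 = 0.003779 mol.
Product: Φ × n_abs = 0.196 × 0.003779 = 7.407×10⁻⁴ mol.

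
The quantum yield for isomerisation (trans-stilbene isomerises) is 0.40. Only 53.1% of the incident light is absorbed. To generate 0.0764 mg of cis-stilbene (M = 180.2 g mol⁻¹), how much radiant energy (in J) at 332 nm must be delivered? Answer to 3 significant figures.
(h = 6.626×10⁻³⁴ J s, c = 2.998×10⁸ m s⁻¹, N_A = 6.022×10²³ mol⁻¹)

Product: 0.0764 mg / 180.2 g mol⁻¹ = 4.240×10⁻⁷ mol.
Photons that must be absorbed: 4.240×10⁻⁷ / 0.40 = 1.060×10⁻⁶ mol.
Incident photons needed: 1.060×10⁻⁶ / 0.531 = 1.996×10⁻⁶ mol.
Photon energy: hc/λ = 5.983×10⁻¹⁹ J; per mole, 3.603×10⁵ J mol⁻¹.
Energy required: 1.996×10⁻⁶ × 3.603×10⁵ = 0.719 J.

0.719 J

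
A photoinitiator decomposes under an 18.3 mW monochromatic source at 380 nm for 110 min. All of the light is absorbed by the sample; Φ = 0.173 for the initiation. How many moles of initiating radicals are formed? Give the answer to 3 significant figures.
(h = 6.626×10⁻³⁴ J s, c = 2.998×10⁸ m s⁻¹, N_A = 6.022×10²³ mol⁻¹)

6.64×10⁻⁵ mol

Photon energy at 380 nm: hc/λ = (6.626×10⁻³⁴)(2.998×10⁸)/(380×10⁻⁹) = 5.228×10⁻¹⁹ J.
Energy delivered: (18.3 mW)(6600 s) = 120.8 J.
Photons incident: 120.8 / 5.228×10⁻¹⁹ = 2.311×10²⁰, i.e. 2.311×10²⁰/6.022×10²³ = 3.838×10⁻⁴ mol.
Product: Φ × n_abs = 0.173 × 3.838×10⁻⁴ = 6.640×10⁻⁵ mol.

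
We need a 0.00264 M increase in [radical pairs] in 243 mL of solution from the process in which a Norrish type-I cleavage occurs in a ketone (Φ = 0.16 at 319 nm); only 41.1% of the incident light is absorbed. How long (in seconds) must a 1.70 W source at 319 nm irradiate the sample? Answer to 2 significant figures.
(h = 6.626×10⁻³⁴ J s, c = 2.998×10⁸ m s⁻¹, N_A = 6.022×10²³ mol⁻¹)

Product: (0.00264 M)(0.243 L) = 6.415×10⁻⁴ mol.
Photons that must be absorbed: 6.415×10⁻⁴ / 0.16 = 0.004009 mol.
Incident photons needed: 0.004009 / 0.411 = 0.009754 mol.
Photon energy: hc/λ = 6.227×10⁻¹⁹ J; per mole, 3.750×10⁵ J mol⁻¹.
Energy required: 0.009754 × 3.750×10⁵ = 3658 J.
Time: 3658 J / 1.7 W = 2200 s.

t ≈ 2200 s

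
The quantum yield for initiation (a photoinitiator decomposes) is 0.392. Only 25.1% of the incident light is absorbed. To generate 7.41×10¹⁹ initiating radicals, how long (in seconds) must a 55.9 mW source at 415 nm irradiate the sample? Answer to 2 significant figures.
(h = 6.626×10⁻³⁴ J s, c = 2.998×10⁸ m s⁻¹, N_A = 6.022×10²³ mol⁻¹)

Product: 7.41×10¹⁹ / 6.022×10²³ = 1.230×10⁻⁴ mol.
Photons that must be absorbed: 1.230×10⁻⁴ / 0.392 = 3.138×10⁻⁴ mol.
Incident photons needed: 3.138×10⁻⁴ / 0.251 = 0.001250 mol.
Photon energy: hc/λ = 4.787×10⁻¹⁹ J; per mole, 2.883×10⁵ J mol⁻¹.
Energy required: 0.001250 × 2.883×10⁵ = 360.4 J.
Time: 360.4 J / 0.0559 W = 6400 s.

t ≈ 6400 s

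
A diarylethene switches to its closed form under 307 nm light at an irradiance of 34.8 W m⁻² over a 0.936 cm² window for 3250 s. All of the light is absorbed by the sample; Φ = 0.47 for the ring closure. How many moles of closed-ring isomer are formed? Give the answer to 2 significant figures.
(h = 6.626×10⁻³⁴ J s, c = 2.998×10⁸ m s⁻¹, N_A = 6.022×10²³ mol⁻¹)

Photon energy at 307 nm: hc/λ = (6.626×10⁻³⁴)(2.998×10⁸)/(307×10⁻⁹) = 6.471×10⁻¹⁹ J.
Energy delivered: (34.8 W m⁻²)(0.936×10⁻⁴ m²)(3250 s) = 10.59 J.
Photons incident: 10.59 / 6.471×10⁻¹⁹ = 1.637×10¹⁹, i.e. 1.637×10¹⁹/6.022×10²³ = 2.718×10⁻⁵ mol.
Product: Φ × n_abs = 0.47 × 2.718×10⁻⁵ = 1.277×10⁻⁵ mol.

1.3×10⁻⁵ mol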